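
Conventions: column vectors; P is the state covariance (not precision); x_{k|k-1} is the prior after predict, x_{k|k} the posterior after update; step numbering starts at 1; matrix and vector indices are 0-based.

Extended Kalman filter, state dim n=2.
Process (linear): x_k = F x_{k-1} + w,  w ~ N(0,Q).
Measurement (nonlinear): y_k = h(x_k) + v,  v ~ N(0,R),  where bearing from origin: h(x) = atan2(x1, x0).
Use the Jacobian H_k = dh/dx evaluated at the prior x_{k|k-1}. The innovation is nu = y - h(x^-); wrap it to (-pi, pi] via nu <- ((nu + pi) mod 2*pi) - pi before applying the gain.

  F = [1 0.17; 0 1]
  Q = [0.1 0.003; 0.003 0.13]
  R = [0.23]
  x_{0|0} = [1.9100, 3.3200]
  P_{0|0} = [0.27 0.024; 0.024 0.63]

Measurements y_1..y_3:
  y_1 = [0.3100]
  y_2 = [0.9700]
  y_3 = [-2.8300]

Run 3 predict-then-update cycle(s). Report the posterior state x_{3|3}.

step 1: x^-=[2.4744, 3.3200]  P^-=[0.3964 0.1341; 0.1341 0.7600]  H_jac=[-0.1936 0.1443]  S=[0.2532]  K=[-0.2267; 0.3306]  nu=[-0.6203]  x^+=[2.6150, 3.1149]  P^+=[0.3834 0.1531; 0.1531 0.7323]
step 2: x^-=[3.1446, 3.1149]  P^-=[0.5566 0.2806; 0.2806 0.8623]  H_jac=[-0.1590 0.1605]  S=[0.2520]  K=[-0.1725; 0.3723]  nu=[0.1893]  x^+=[3.1119, 3.1854]  P^+=[0.5491 0.2968; 0.2968 0.8274]
step 3: x^-=[3.6534, 3.1854]  P^-=[0.7739 0.4404; 0.4404 0.9574]  H_jac=[-0.1356 0.1555]  S=[0.2488]  K=[-0.1465; 0.3584]  nu=[2.7361]  x^+=[3.2527, 4.1660]  P^+=[0.7685 0.4535; 0.4535 0.9254]

x_post = [3.2527, 4.1660]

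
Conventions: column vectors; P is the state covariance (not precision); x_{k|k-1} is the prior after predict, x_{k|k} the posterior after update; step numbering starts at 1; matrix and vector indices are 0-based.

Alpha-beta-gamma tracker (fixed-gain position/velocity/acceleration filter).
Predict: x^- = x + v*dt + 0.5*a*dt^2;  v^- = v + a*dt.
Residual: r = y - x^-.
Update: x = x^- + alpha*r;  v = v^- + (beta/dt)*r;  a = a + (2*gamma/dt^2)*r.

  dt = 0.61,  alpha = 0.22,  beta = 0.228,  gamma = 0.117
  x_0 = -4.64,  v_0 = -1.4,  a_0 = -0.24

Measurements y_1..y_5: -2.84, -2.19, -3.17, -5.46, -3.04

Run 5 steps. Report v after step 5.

step 1: x_pred=-5.5387  r=2.6987  x^+=-4.9449  v^+=-0.5377  a^+=1.4571
step 2: x_pred=-5.0019  r=2.8119  x^+=-4.3833  v^+=1.4021  a^+=3.2254
step 3: x_pred=-2.9279  r=-0.2421  x^+=-2.9812  v^+=3.2791  a^+=3.0731
step 4: x_pred=-0.4092  r=-5.0508  x^+=-1.5204  v^+=3.2658  a^+=-0.1032
step 5: x_pred=0.4526  r=-3.4926  x^+=-0.3158  v^+=1.8975  a^+=-2.2995

v_post = 1.8975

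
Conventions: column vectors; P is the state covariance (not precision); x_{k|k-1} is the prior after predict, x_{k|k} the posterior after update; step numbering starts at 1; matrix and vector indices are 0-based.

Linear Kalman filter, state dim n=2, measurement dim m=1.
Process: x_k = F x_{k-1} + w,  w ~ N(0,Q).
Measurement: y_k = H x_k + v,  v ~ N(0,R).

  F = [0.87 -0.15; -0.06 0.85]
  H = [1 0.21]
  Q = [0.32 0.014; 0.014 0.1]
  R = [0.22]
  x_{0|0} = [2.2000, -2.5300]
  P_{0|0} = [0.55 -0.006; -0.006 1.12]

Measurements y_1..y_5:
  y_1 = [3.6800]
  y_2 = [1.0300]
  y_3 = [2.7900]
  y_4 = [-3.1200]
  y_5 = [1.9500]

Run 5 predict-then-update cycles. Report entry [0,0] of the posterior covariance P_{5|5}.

step 1: x^-=[2.2935, -2.2825]  P^-=[0.7631 -0.1620; -0.1620 0.9118]  S=[0.9552]  K=[0.7632; 0.0309]  nu=[1.8658]  x^+=[3.7175, -2.2249]  P^+=[0.2067 -0.1845; -0.1845 0.9109]
step 2: x^-=[3.5680, -2.1142]  P^-=[0.5451 -0.2510; -0.2510 0.7777]  S=[0.6939]  K=[0.7095; -0.1264]  nu=[-2.0940]  x^+=[2.0823, -1.8496]  P^+=[0.1957 -0.1888; -0.1888 0.7666]
step 3: x^-=[2.0890, -1.6971]  P^-=[0.5347 -0.2353; -0.2353 0.6738]  S=[0.6856]  K=[0.7078; -0.1368]  nu=[1.0574]  x^+=[2.8374, -1.8417]  P^+=[0.1912 -0.1689; -0.1689 0.6610]
step 4: x^-=[2.7448, -1.7357]  P^-=[0.5237 -0.2067; -0.2067 0.5955]  S=[0.6831]  K=[0.7030; -0.1195]  nu=[-5.5003]  x^+=[-1.1221, -1.0784]  P^+=[0.1860 -0.1493; -0.1493 0.5857]
step 5: x^-=[-0.8145, -0.8494]  P^-=[0.5129 -0.1821; -0.1821 0.5391]  S=[0.6802]  K=[0.6979; -0.1013]  nu=[2.9429]  x^+=[1.2392, -1.1476]  P^+=[0.1817 -0.1340; -0.1340 0.5321]

P_post[0,0] = 0.1817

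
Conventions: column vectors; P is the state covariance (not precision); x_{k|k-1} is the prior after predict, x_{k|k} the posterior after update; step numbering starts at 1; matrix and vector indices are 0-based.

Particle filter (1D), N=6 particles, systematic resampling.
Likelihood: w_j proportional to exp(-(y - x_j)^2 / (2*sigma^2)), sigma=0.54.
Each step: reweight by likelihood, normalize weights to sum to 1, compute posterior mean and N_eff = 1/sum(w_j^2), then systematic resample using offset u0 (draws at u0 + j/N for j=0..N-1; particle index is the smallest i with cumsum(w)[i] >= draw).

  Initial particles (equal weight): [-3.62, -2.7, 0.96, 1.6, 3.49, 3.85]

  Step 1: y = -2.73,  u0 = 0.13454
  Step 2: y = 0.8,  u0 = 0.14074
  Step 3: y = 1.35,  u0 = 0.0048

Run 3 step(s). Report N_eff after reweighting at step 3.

N_eff = 6.0000

step 1: w=[0.2048, 0.7952, 0.0000, 0.0000, 0.0000, 0.0000]  mean=-2.8884  Neff=1.4830  idx=[0, 1, 1, 1, 1, 1]
step 2: w=[0.0000, 0.2000, 0.2000, 0.2000, 0.2000, 0.2000]  mean=-2.7000  Neff=5.0000  idx=[1, 2, 3, 4, 5, 5]
step 3: w=[0.1667, 0.1667, 0.1667, 0.1667, 0.1667, 0.1667]  mean=-2.7000  Neff=6.0000  idx=[0, 1, 2, 3, 4, 5]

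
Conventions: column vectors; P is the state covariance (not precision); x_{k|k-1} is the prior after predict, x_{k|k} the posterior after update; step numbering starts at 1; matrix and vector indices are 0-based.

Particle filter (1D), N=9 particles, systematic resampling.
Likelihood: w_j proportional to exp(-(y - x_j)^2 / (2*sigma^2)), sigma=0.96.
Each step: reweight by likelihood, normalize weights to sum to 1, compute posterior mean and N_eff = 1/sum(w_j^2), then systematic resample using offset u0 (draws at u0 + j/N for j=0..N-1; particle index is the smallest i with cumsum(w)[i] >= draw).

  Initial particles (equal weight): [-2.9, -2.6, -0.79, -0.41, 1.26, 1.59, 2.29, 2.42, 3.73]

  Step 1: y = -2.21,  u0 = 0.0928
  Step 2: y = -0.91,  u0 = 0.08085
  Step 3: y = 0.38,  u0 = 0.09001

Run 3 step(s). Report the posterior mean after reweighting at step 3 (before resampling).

step 1: w=[0.3507, 0.4181, 0.1521, 0.0783, 0.0007, 0.0002, 0.0000, 0.0000, 0.0000]  mean=-2.2552  Neff=3.0576  idx=[0, 0, 0, 1, 1, 1, 1, 2, 3]
step 2: w=[0.0381, 0.0381, 0.0381, 0.0693, 0.0693, 0.0693, 0.0693, 0.3238, 0.2849]  mean=-1.4243  Neff=4.7725  idx=[2, 4, 5, 7, 7, 7, 8, 8, 8]
step 3: w=[0.0008, 0.0023, 0.0023, 0.1327, 0.1327, 0.1327, 0.1988, 0.1988, 0.1988]  mean=-0.5732  Neff=5.8323  idx=[3, 4, 5, 6, 6, 7, 7, 8, 8]

post_mean = -0.5732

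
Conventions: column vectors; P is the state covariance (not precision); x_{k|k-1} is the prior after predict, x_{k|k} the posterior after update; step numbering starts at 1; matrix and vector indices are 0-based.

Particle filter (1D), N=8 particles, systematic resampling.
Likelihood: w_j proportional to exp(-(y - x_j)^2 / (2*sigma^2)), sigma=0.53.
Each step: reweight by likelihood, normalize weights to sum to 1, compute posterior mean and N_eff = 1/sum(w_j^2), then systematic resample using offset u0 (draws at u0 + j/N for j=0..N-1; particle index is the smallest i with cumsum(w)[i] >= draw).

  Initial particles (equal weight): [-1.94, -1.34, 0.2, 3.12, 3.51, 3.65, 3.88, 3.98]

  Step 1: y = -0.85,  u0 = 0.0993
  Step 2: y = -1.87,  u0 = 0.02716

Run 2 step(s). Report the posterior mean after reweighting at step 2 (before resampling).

post_mean = -1.4874

step 1: w=[0.1321, 0.7141, 0.1538, 0.0000, 0.0000, 0.0000, 0.0000, 0.0000]  mean=-1.1823  Neff=1.8149  idx=[0, 1, 1, 1, 1, 1, 2, 2]
step 2: w=[0.2463, 0.1507, 0.1507, 0.1507, 0.1507, 0.1507, 0.0001, 0.0001]  mean=-1.4874  Neff=5.7405  idx=[0, 0, 1, 2, 2, 3, 4, 5]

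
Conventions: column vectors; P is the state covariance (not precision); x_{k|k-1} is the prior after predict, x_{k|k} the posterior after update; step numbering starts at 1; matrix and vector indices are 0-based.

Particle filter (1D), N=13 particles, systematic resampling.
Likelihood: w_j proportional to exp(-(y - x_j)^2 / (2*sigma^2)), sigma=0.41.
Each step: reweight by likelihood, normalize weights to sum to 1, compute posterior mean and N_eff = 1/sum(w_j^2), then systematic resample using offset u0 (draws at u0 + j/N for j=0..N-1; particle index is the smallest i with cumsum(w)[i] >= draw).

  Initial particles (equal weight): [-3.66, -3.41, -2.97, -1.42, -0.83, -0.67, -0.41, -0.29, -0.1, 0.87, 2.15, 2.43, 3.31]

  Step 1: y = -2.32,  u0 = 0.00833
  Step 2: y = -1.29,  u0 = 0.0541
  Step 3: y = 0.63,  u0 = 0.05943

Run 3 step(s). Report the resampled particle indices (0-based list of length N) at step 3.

resampled_idx = [0, 1, 2, 3, 4, 5, 6, 7, 8, 9, 10, 11, 12]

step 1: w=[0.0117, 0.0712, 0.6939, 0.2191, 0.0033, 0.0007, 0.0000, 0.0000, 0.0000, 0.0000, 0.0000, 0.0000, 0.0000]  mean=-2.6608  Neff=1.8701  idx=[0, 2, 2, 2, 2, 2, 2, 2, 2, 2, 3, 3, 3]
step 2: w=[0.0000, 0.0001, 0.0001, 0.0001, 0.0001, 0.0001, 0.0001, 0.0001, 0.0001, 0.0001, 0.3331, 0.3331, 0.3331]  mean=-1.4211  Neff=3.0043  idx=[10, 10, 10, 10, 11, 11, 11, 11, 12, 12, 12, 12, 12]
step 3: w=[0.0769, 0.0769, 0.0769, 0.0769, 0.0769, 0.0769, 0.0769, 0.0769, 0.0769, 0.0769, 0.0769, 0.0769, 0.0769]  mean=-1.4200  Neff=13.0000  idx=[0, 1, 2, 3, 4, 5, 6, 7, 8, 9, 10, 11, 12]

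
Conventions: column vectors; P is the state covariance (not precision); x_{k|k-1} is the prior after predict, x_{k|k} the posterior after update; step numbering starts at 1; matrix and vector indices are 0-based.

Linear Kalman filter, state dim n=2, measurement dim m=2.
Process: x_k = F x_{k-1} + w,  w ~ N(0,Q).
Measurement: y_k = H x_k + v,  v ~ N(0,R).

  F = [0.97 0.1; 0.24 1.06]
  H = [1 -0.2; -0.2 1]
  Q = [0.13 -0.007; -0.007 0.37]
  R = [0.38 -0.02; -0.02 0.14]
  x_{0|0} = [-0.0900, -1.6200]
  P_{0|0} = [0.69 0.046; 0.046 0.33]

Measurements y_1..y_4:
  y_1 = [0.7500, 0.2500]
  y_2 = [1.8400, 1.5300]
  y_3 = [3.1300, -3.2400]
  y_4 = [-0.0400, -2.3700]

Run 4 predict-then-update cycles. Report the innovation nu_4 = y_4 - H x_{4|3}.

innov = [-1.9552, -0.5593]

step 1: x^-=[-0.2493, -1.7388]  P^-=[0.7914 0.2370; 0.2370 0.8039]  S=[1.1088 -0.0926; -0.0926 0.8808]  K=[0.6845 0.1613; 0.1417 0.8738]  nu=[0.6515, 1.9389]  x^+=[0.5095, 0.0478]  P^+=[0.2694 0.0628; 0.0628 0.1321]
step 2: x^-=[0.4990, 0.1730]  P^-=[0.3970 0.1358; 0.1358 0.5658]  S=[0.7453 -0.0714; -0.0714 0.6674]  K=[0.5095 0.1390; 0.1087 0.8188]  nu=[1.3756, 1.4568]  x^+=[1.4023, 1.5153]  P^+=[0.2007 0.0494; 0.0494 0.1223]
step 3: x^-=[1.5118, 1.9428]  P^-=[0.3297 0.1047; 0.1047 0.5442]  S=[0.6896 -0.0859; -0.0859 0.6555]  K=[0.4626 0.1197; 0.0950 0.8107]  nu=[2.0068, -4.8804]  x^+=[1.8558, -1.8231]  P^+=[0.1822 0.0440; 0.0440 0.1204]
step 4: x^-=[1.6178, -1.4871]  P^-=[0.3112 0.0944; 0.0944 0.5381]  S=[0.6749 -0.0917; -0.0917 0.6528]  K=[0.4483 0.1123; 0.0902 0.8081]  nu=[-1.9552, -0.5593]  x^+=[0.6785, -2.1154]  P^+=[0.1765 0.0421; 0.0421 0.1197]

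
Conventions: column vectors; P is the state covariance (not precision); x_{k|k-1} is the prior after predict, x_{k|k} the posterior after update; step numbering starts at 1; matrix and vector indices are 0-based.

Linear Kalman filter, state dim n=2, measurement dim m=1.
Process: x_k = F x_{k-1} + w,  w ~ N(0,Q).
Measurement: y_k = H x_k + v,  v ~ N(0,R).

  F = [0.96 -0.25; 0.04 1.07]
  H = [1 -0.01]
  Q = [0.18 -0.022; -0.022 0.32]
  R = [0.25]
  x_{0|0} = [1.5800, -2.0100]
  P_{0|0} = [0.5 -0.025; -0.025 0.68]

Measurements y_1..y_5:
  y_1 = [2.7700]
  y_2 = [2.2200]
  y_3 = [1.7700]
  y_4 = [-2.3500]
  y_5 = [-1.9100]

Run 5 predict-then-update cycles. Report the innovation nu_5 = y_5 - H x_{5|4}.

innov = [-0.5022]

step 1: x^-=[2.0193, -2.0875]  P^-=[0.6953 -0.2101; -0.2101 1.0972]  S=[0.9496]  K=[0.7344; -0.2328]  nu=[0.7298]  x^+=[2.5553, -2.2574]  P^+=[0.1831 -0.0478; -0.0478 1.0457]
step 2: x^-=[3.0174, -2.3132]  P^-=[0.4370 -0.3433; -0.3433 1.5134]  S=[0.6941]  K=[0.6346; -0.5164]  nu=[-0.8206]  x^+=[2.4967, -1.8895]  P^+=[0.1575 -0.1158; -0.1158 1.3284]
step 3: x^-=[2.8692, -1.9219]  P^-=[0.4638 -0.4891; -0.4891 1.8312]  S=[0.7237]  K=[0.6476; -0.7011]  nu=[-1.1184]  x^+=[2.1450, -1.1378]  P^+=[0.1603 -0.1605; -0.1605 1.4754]
step 4: x^-=[2.3436, -1.1316]  P^-=[0.4970 -0.5738; -0.5738 1.9958]  S=[0.7587]  K=[0.6626; -0.7827]  nu=[-4.7049]  x^+=[-0.7741, 2.5507]  P^+=[0.1639 -0.1804; -0.1804 1.5310]
step 5: x^-=[-1.3808, 2.6983]  P^-=[0.5133 -0.6087; -0.6087 2.0577]  S=[0.7757]  K=[0.6696; -0.8113]  nu=[-0.5022]  x^+=[-1.7171, 3.1057]  P^+=[0.1655 -0.1874; -0.1874 1.5472]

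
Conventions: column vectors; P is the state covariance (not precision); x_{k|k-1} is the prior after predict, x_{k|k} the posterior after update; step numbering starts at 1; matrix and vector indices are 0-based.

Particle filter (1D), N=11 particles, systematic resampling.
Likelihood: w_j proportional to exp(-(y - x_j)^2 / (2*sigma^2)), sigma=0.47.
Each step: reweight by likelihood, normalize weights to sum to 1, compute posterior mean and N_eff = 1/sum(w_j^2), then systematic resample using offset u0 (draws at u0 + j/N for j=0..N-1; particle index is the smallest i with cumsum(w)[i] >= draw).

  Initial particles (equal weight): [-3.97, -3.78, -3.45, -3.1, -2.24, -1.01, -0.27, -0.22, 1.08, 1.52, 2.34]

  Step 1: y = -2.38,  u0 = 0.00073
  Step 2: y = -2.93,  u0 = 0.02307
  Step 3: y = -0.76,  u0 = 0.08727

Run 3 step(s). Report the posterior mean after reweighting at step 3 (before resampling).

post_mean = -2.2406

step 1: w=[0.0024, 0.0086, 0.0547, 0.2257, 0.6981, 0.0104, 0.0000, 0.0000, 0.0000, 0.0000, 0.0000]  mean=-2.5048  Neff=1.8468  idx=[0, 3, 3, 3, 4, 4, 4, 4, 4, 4, 4]
step 2: w=[0.0164, 0.1774, 0.1774, 0.1774, 0.0645, 0.0645, 0.0645, 0.0645, 0.0645, 0.0645, 0.0645]  mean=-2.7261  Neff=8.0769  idx=[1, 1, 2, 2, 3, 3, 4, 5, 7, 8, 9]
step 3: w=[0.0001, 0.0001, 0.0001, 0.0001, 0.0001, 0.0001, 0.1999, 0.1999, 0.1999, 0.1999, 0.1999]  mean=-2.2406  Neff=5.0071  idx=[6, 6, 7, 7, 8, 8, 9, 9, 10, 10, 10]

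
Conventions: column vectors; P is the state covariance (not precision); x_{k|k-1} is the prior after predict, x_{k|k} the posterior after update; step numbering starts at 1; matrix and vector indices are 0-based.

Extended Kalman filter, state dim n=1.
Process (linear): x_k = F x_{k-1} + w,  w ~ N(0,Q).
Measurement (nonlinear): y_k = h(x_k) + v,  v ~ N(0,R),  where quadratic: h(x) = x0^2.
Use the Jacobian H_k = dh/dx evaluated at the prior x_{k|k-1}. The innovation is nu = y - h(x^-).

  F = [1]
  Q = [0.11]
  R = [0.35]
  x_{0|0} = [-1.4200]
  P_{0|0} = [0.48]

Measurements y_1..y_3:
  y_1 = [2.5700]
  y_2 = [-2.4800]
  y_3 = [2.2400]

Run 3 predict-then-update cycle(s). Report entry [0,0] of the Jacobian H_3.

step 1: x^-=[-1.4200]  P^-=[0.5900]  H_jac=[-2.8400]  S=[5.1087]  K=[-0.3280]  nu=[0.5536]  x^+=[-1.6016]  P^+=[0.0404]
step 2: x^-=[-1.6016]  P^-=[0.1504]  H_jac=[-3.2031]  S=[1.8933]  K=[-0.2545]  nu=[-5.0450]  x^+=[-0.3177]  P^+=[0.0278]
step 3: x^-=[-0.3177]  P^-=[0.1378]  H_jac=[-0.6354]  S=[0.4056]  K=[-0.2159]  nu=[2.1391]  x^+=[-0.7795]  P^+=[0.1189]

H_jac[0,0] = -0.6354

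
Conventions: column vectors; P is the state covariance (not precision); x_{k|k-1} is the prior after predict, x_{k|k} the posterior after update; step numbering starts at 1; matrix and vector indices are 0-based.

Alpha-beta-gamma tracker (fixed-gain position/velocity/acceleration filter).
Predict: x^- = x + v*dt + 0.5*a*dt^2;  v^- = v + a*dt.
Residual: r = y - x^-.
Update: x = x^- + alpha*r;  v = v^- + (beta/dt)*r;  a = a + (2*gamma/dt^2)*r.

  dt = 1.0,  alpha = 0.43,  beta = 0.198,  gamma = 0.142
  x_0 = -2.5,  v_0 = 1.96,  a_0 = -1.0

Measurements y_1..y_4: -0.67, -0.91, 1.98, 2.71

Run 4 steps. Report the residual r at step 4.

step 1: x_pred=-1.0400  r=0.3700  x^+=-0.8809  v^+=1.0333  a^+=-0.8949
step 2: x_pred=-0.2951  r=-0.6149  x^+=-0.5595  v^+=0.0166  a^+=-1.0696
step 3: x_pred=-1.0777  r=3.0577  x^+=0.2371  v^+=-0.4475  a^+=-0.2012
step 4: x_pred=-0.3110  r=3.0210  x^+=0.9880  v^+=-0.0505  a^+=0.6568

resid = 3.0210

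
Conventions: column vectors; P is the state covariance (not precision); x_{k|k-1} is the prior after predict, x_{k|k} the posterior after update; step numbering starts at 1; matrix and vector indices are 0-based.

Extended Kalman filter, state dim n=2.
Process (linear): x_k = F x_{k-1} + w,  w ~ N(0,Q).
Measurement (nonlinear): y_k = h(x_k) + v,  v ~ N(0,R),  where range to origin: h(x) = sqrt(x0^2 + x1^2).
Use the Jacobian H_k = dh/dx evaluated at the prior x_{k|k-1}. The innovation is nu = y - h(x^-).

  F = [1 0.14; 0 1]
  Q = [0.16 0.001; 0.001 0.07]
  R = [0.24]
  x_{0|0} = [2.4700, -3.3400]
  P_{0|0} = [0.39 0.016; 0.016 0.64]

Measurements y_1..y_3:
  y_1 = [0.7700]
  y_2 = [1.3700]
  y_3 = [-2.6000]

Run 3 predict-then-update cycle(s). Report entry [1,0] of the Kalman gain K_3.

step 1: x^-=[2.0024, -3.3400]  P^-=[0.5670 0.1066; 0.1066 0.7100]  H_jac=[0.5142 -0.8577]  S=[0.8182]  K=[0.2446; -0.6773]  nu=[-3.1243]  x^+=[1.2382, -1.2240]  P^+=[0.5181 0.2421; 0.2421 0.3347]
step 2: x^-=[1.0668, -1.2240]  P^-=[0.7524 0.2900; 0.2900 0.4047]  H_jac=[0.6570 -0.7538]  S=[0.5075]  K=[0.5433; -0.2257]  nu=[-0.2537]  x^+=[0.9290, -1.1668]  P^+=[0.6026 0.3522; 0.3522 0.3788]
step 3: x^-=[0.7657, -1.1668]  P^-=[0.8686 0.4063; 0.4063 0.4488]  H_jac=[0.5486 -0.8361]  S=[0.4425]  K=[0.3094; -0.3443]  nu=[-3.9955]  x^+=[-0.4706, 0.2090]  P^+=[0.8263 0.4534; 0.4534 0.3964]

K[1,0] = -0.3443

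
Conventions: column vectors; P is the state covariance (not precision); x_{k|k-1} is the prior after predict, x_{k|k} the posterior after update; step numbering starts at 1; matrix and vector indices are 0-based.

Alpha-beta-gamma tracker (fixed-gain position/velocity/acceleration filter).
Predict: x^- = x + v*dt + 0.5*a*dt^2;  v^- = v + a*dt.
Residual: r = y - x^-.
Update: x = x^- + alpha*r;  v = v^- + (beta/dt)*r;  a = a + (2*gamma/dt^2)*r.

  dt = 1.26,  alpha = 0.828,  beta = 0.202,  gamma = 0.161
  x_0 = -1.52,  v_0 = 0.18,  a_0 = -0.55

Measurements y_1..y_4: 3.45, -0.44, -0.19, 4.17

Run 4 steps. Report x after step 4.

step 1: x_pred=-1.7298  r=5.1798  x^+=2.5591  v^+=0.3174  a^+=0.5006
step 2: x_pred=3.3564  r=-3.7964  x^+=0.2130  v^+=0.3395  a^+=-0.2694
step 3: x_pred=0.4269  r=-0.6169  x^+=-0.0839  v^+=-0.0988  a^+=-0.3945
step 4: x_pred=-0.5216  r=4.6916  x^+=3.3630  v^+=0.1562  a^+=0.5570

x_post = 3.3630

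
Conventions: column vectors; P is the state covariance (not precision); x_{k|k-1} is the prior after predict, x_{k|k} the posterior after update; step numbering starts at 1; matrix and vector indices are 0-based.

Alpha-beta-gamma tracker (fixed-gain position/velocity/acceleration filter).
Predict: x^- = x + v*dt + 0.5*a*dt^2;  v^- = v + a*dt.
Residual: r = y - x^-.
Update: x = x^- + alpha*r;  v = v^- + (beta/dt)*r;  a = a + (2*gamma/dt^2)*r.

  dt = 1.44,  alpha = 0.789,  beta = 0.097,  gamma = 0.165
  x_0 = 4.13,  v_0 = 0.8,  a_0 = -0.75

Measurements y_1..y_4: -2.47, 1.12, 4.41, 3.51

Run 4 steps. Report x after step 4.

x_post = 2.1845

step 1: x_pred=4.5044  r=-6.9744  x^+=-0.9984  v^+=-0.7498  a^+=-1.8599
step 2: x_pred=-4.0065  r=5.1265  x^+=0.0383  v^+=-3.0828  a^+=-1.0441
step 3: x_pred=-5.4834  r=9.8934  x^+=2.3225  v^+=-3.9198  a^+=0.5304
step 4: x_pred=-2.7721  r=6.2821  x^+=2.1845  v^+=-2.7329  a^+=1.5302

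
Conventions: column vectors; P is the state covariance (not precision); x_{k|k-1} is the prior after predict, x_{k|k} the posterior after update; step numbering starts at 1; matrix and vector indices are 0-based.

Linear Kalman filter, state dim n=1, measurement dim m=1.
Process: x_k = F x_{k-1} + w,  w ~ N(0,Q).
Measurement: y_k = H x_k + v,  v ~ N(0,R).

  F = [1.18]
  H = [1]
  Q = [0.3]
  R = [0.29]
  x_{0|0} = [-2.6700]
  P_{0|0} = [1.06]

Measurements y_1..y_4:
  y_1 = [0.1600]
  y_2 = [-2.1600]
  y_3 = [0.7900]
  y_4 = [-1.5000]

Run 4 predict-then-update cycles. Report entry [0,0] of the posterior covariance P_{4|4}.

step 1: x^-=[-3.1506]  P^-=[1.7759]  S=[2.0659]  K=[0.8596]  nu=[3.3106]  x^+=[-0.3047]  P^+=[0.2493]
step 2: x^-=[-0.3596]  P^-=[0.6471]  S=[0.9371]  K=[0.6905]  nu=[-1.8004]  x^+=[-1.6028]  P^+=[0.2003]
step 3: x^-=[-1.8913]  P^-=[0.5788]  S=[0.8688]  K=[0.6662]  nu=[2.6813]  x^+=[-0.1050]  P^+=[0.1932]
step 4: x^-=[-0.1239]  P^-=[0.5690]  S=[0.8590]  K=[0.6624]  nu=[-1.3761]  x^+=[-1.0354]  P^+=[0.1921]

P_post[0,0] = 0.1921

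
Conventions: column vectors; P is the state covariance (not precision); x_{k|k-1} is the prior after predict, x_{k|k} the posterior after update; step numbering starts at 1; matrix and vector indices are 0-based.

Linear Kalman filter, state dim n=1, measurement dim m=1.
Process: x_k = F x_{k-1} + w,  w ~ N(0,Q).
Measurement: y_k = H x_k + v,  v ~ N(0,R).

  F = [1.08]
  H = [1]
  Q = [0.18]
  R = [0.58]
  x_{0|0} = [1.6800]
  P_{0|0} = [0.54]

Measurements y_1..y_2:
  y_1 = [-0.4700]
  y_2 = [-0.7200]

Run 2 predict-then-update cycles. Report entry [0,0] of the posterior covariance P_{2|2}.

step 1: x^-=[1.8144]  P^-=[0.8099]  S=[1.3899]  K=[0.5827]  nu=[-2.2844]  x^+=[0.4833]  P^+=[0.3380]
step 2: x^-=[0.5220]  P^-=[0.5742]  S=[1.1542]  K=[0.4975]  nu=[-1.2420]  x^+=[-0.0959]  P^+=[0.2885]

P_post[0,0] = 0.2885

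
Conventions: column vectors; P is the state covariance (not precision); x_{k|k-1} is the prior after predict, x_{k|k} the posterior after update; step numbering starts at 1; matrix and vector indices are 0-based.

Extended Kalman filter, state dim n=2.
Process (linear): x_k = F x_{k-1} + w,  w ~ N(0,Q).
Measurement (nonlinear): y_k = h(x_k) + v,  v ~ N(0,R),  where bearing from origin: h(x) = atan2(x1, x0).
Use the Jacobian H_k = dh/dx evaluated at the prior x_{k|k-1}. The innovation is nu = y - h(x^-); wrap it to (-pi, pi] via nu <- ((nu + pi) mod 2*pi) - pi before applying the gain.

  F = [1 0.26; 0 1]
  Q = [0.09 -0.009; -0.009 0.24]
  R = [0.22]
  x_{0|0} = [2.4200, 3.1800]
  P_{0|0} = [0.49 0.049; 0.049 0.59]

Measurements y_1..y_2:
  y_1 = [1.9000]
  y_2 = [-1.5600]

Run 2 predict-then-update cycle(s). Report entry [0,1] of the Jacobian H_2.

H_jac[0,1] = 0.1371

step 1: x^-=[3.2468, 3.1800]  P^-=[0.6454 0.1934; 0.1934 0.8300]  H_jac=[-0.1540 0.1572]  S=[0.2464]  K=[-0.2798; 0.4086]  nu=[1.1250]  x^+=[2.9320, 3.6397]  P^+=[0.6261 0.2216; 0.2216 0.7889]
step 2: x^-=[3.8783, 3.6397]  P^-=[0.8846 0.4177; 0.4177 1.0289]  H_jac=[-0.1287 0.1371]  S=[0.2392]  K=[-0.2364; 0.3650]  nu=[-2.3137]  x^+=[4.4252, 2.7953]  P^+=[0.8712 0.4383; 0.4383 0.9970]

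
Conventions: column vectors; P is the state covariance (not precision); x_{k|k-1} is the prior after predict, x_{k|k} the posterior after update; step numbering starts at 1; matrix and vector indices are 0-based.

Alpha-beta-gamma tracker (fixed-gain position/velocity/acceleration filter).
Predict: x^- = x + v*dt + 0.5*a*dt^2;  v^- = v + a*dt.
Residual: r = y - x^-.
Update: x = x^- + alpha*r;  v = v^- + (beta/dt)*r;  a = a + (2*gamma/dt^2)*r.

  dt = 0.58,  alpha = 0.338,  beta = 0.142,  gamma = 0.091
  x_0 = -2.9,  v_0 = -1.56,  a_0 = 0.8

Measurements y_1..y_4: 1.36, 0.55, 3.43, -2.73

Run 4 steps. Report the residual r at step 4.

resid = -9.1877

step 1: x_pred=-3.6702  r=5.0302  x^+=-1.9700  v^+=0.1355  a^+=3.5215
step 2: x_pred=-1.2991  r=1.8491  x^+=-0.6741  v^+=2.6307  a^+=4.5219
step 3: x_pred=1.6123  r=1.8177  x^+=2.2267  v^+=5.6984  a^+=5.5053
step 4: x_pred=6.4577  r=-9.1877  x^+=3.3523  v^+=6.6421  a^+=0.5345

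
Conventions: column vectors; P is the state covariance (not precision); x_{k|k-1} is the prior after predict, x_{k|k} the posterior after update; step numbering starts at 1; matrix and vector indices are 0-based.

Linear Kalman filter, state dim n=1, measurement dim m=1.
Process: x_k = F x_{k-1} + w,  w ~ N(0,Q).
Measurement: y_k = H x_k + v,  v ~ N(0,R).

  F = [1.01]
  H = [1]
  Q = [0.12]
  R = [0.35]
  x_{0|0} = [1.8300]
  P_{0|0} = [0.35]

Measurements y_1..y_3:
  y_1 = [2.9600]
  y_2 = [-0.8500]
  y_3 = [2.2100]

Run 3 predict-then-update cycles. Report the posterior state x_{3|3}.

step 1: x^-=[1.8483]  P^-=[0.4770]  S=[0.8270]  K=[0.5768]  nu=[1.1117]  x^+=[2.4895]  P^+=[0.2019]
step 2: x^-=[2.5144]  P^-=[0.3259]  S=[0.6759]  K=[0.4822]  nu=[-3.3644]  x^+=[0.8921]  P^+=[0.1688]
step 3: x^-=[0.9010]  P^-=[0.2922]  S=[0.6422]  K=[0.4550]  nu=[1.3090]  x^+=[1.4966]  P^+=[0.1592]

x_post = [1.4966]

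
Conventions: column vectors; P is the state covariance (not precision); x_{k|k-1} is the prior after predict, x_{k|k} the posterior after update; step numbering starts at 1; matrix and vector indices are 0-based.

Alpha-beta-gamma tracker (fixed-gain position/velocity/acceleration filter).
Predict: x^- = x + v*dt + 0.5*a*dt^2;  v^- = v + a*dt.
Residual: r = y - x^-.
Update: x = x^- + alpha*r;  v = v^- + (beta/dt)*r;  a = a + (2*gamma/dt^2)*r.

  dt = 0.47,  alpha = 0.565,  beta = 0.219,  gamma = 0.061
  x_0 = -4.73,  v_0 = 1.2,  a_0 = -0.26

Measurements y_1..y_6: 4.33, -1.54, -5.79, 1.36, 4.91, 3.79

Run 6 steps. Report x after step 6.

step 1: x_pred=-4.1947  r=8.5247  x^+=0.6217  v^+=5.0500  a^+=4.4481
step 2: x_pred=3.4865  r=-5.0265  x^+=0.6465  v^+=4.7984  a^+=1.6720
step 3: x_pred=3.0865  r=-8.8765  x^+=-1.9287  v^+=1.4482  a^+=-3.2303
step 4: x_pred=-1.6049  r=2.9649  x^+=0.0703  v^+=1.3114  a^+=-1.5929
step 5: x_pred=0.5107  r=4.3993  x^+=2.9963  v^+=2.6127  a^+=0.8368
step 6: x_pred=4.3167  r=-0.5267  x^+=4.0191  v^+=2.7605  a^+=0.5459

x_post = 4.0191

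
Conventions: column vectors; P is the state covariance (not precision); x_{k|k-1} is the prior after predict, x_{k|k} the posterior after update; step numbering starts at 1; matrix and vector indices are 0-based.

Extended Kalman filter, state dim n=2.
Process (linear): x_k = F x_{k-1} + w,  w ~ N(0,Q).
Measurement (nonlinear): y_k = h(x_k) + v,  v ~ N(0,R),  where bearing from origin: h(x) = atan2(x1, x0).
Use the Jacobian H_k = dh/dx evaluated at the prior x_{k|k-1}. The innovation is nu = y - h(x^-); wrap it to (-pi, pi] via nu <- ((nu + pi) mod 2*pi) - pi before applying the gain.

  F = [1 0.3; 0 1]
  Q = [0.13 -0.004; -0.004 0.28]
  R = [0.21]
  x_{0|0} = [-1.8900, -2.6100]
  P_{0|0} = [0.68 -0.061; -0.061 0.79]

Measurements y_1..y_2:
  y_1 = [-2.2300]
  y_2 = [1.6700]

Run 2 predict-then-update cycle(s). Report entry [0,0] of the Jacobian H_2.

H_jac[0,0] = 0.1423

step 1: x^-=[-2.6730, -2.6100]  P^-=[0.8445 0.1720; 0.1720 1.0700]  H_jac=[0.1870 -0.1915]  S=[0.2665]  K=[0.4691; -0.6483]  nu=[0.1381]  x^+=[-2.6082, -2.6995]  P^+=[0.7859 0.2530; 0.2530 0.9580]
step 2: x^-=[-3.4181, -2.6995]  P^-=[1.1539 0.5364; 0.5364 1.2380]  H_jac=[0.1423 -0.1802]  S=[0.2460]  K=[0.2745; -0.5963]  nu=[-2.1401]  x^+=[-4.0056, -1.4234]  P^+=[1.1354 0.5767; 0.5767 1.1505]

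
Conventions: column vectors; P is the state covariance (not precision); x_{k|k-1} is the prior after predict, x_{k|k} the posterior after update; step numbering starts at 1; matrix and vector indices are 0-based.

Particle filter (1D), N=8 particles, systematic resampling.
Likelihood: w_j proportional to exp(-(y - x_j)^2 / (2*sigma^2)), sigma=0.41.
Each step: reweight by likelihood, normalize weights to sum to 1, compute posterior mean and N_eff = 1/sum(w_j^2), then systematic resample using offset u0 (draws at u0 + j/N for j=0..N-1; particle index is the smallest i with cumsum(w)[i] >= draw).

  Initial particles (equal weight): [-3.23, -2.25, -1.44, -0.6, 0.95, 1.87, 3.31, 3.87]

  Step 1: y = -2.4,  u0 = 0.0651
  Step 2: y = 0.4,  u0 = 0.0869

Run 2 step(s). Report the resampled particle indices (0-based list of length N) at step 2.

step 1: w=[0.1142, 0.8286, 0.0571, 0.0001, 0.0000, 0.0000, 0.0000, 0.0000]  mean=-2.3155  Neff=1.4226  idx=[0, 1, 1, 1, 1, 1, 1, 1]
step 2: w=[0.0000, 0.1429, 0.1429, 0.1429, 0.1429, 0.1429, 0.1429, 0.1429]  mean=-2.2500  Neff=7.0000  idx=[1, 2, 3, 4, 5, 5, 6, 7]

resampled_idx = [1, 2, 3, 4, 5, 5, 6, 7]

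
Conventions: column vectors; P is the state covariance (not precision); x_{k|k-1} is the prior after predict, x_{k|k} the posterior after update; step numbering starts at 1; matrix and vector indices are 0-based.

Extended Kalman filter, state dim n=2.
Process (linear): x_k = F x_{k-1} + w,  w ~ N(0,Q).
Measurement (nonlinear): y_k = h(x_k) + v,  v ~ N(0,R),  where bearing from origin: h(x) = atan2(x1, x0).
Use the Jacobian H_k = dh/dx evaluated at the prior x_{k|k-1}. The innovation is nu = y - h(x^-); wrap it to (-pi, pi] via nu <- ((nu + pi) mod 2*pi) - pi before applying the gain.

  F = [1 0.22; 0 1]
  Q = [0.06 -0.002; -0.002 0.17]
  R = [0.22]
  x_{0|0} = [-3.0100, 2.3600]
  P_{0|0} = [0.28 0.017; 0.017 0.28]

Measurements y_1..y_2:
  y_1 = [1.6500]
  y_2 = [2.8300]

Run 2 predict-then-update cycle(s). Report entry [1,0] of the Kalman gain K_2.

K[1,0] = -0.4667

step 1: x^-=[-2.4908, 2.3600]  P^-=[0.3610 0.0766; 0.0766 0.4500]  H_jac=[-0.2004 -0.2116]  S=[0.2611]  K=[-0.3392; -0.4233]  nu=[-0.7332]  x^+=[-2.2421, 2.6704]  P^+=[0.3310 0.0391; 0.0391 0.4032]
step 2: x^-=[-1.6546, 2.6704]  P^-=[0.4277 0.1258; 0.1258 0.5732]  H_jac=[-0.2706 -0.1677]  S=[0.2788]  K=[-0.4907; -0.4667]  nu=[0.7045]  x^+=[-2.0003, 2.3416]  P^+=[0.3606 0.0619; 0.0619 0.5125]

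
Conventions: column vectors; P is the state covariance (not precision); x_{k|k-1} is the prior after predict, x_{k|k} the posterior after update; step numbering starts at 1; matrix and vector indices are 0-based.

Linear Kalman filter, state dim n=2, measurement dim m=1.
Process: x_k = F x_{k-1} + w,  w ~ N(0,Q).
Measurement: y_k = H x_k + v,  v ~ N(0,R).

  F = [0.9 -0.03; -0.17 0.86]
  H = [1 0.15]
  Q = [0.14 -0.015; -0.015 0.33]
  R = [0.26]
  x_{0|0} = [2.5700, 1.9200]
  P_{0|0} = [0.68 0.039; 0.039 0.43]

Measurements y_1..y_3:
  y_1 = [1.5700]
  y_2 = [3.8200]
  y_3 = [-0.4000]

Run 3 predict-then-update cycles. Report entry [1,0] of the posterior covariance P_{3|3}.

step 1: x^-=[2.2554, 1.2143]  P^-=[0.6891 -0.0997; -0.0997 0.6563]  S=[0.9339]  K=[0.7218; -0.0014]  nu=[-0.8675]  x^+=[1.6292, 1.2155]  P^+=[0.2025 -0.0988; -0.0988 0.6563]
step 2: x^-=[1.4298, 0.7684]  P^-=[0.3099 -0.1399; -0.1399 0.8501]  S=[0.5471]  K=[0.5282; -0.0226]  nu=[2.2749]  x^+=[2.6313, 0.7169]  P^+=[0.1573 -0.1334; -0.1334 0.8498]
step 3: x^-=[2.3467, 0.1692]  P^-=[0.2754 -0.1649; -0.1649 1.0021]  S=[0.5085]  K=[0.4930; -0.0287]  nu=[-2.7721]  x^+=[0.9801, 0.2487]  P^+=[0.1518 -0.1577; -0.1577 1.0017]

P_post[1,0] = -0.1577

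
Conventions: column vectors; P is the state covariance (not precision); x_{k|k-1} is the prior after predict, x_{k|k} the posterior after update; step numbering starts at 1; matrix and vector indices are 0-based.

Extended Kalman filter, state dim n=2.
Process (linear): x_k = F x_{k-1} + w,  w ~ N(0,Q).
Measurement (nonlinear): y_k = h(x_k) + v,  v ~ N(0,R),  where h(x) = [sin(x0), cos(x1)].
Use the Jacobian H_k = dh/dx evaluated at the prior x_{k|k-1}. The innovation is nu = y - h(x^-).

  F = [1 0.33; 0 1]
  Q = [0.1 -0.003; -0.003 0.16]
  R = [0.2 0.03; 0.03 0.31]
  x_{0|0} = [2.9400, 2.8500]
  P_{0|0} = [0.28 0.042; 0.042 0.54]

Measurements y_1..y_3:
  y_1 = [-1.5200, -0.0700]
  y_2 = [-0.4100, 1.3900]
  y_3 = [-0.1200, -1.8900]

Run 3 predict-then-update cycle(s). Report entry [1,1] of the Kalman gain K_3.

step 1: x^-=[3.8805, 2.8500]  P^-=[0.4665 0.2172; 0.2172 0.7000]  H_jac=[-0.7392 0.0000; 0.0000 -0.2875]  S=[0.4549 0.0762; 0.0762 0.3679]  K=[-0.7558 -0.0133; -0.2707 -0.4910]  nu=[-0.8465, 0.8878]  x^+=[4.5086, 2.6433]  P^+=[0.2050 0.0932; 0.0932 0.5577]
step 2: x^-=[5.3808, 2.6433]  P^-=[0.4273 0.2742; 0.2742 0.7177]  H_jac=[0.6198 0.0000; 0.0000 -0.4780]  S=[0.3641 -0.0512; -0.0512 0.4740]  K=[0.6990 -0.2010; 0.3706 -0.6837]  nu=[0.3748, 2.2684]  x^+=[5.1869, 1.2312]  P^+=[0.2158 0.0865; 0.0865 0.4202]
step 3: x^-=[5.5932, 1.2312]  P^-=[0.4187 0.2222; 0.2222 0.5802]  H_jac=[0.7713 0.0000; 0.0000 -0.9429]  S=[0.4490 -0.1316; -0.1316 0.8258]  K=[0.6764 -0.1459; 0.1967 -0.6311]  nu=[0.5165, -2.2231]  x^+=[6.2669, 2.7358]  P^+=[0.1697 0.0264; 0.0264 0.2012]

K[1,1] = -0.6311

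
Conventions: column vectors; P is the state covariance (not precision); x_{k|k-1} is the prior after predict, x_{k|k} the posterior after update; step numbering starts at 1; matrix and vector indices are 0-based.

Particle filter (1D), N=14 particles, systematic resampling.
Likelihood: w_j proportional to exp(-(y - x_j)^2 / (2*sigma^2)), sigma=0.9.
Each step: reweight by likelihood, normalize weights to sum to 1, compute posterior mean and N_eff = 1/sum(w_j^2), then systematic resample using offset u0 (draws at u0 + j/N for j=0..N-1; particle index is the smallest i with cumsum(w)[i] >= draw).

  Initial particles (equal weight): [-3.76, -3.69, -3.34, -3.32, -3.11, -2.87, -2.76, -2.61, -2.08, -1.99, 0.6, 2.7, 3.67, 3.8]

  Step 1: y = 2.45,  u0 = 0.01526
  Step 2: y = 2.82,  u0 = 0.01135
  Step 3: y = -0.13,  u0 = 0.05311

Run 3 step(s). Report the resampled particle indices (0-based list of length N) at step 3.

step 1: w=[0.0000, 0.0000, 0.0000, 0.0000, 0.0000, 0.0000, 0.0000, 0.0000, 0.0000, 0.0000, 0.0669, 0.5325, 0.2208, 0.1797]  mean=2.9713  Neff=2.7090  idx=[10, 11, 11, 11, 11, 11, 11, 11, 11, 12, 12, 12, 13, 13]
step 2: w=[0.0043, 0.0901, 0.0901, 0.0901, 0.0901, 0.0901, 0.0901, 0.0901, 0.0901, 0.0582, 0.0582, 0.0582, 0.0502, 0.0502]  mean=2.9707  Neff=12.4786  idx=[1, 1, 2, 3, 4, 5, 5, 6, 7, 8, 9, 10, 11, 12]
step 3: w=[0.0993, 0.0993, 0.0993, 0.0993, 0.0993, 0.0993, 0.0993, 0.0993, 0.0993, 0.0993, 0.0019, 0.0019, 0.0019, 0.0010]  mean=2.7066  Neff=10.1328  idx=[0, 1, 1, 2, 3, 4, 4, 5, 6, 7, 7, 8, 9, 9]

resampled_idx = [0, 1, 1, 2, 3, 4, 4, 5, 6, 7, 7, 8, 9, 9]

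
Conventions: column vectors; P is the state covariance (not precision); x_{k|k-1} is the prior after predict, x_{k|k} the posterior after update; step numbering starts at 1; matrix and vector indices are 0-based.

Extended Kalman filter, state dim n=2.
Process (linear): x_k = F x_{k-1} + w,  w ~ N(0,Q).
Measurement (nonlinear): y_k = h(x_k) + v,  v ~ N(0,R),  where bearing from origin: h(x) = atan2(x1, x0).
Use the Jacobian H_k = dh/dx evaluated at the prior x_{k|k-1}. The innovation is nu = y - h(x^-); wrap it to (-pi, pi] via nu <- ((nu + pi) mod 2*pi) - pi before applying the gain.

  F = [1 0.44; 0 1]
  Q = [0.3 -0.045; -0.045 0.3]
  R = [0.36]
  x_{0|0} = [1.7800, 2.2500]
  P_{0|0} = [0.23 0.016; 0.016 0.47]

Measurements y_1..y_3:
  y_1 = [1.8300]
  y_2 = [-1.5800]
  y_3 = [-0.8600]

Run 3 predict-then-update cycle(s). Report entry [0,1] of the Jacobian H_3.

step 1: x^-=[2.7700, 2.2500]  P^-=[0.6351 0.1778; 0.1778 0.7700]  H_jac=[-0.1767 0.2175]  S=[0.4026]  K=[-0.1826; 0.3380]  nu=[1.1478]  x^+=[2.5604, 2.6379]  P^+=[0.6216 0.2027; 0.2027 0.7240]
step 2: x^-=[3.7211, 2.6379]  P^-=[1.2401 0.4762; 0.4762 1.0240]  H_jac=[-0.1268 0.1789]  S=[0.3911]  K=[-0.1843; 0.3139]  nu=[-2.1967]  x^+=[4.1259, 1.9484]  P^+=[1.2269 0.4988; 0.4988 0.9855]
step 3: x^-=[4.9831, 1.9484]  P^-=[2.1566 0.8874; 0.8874 1.2855]  H_jac=[-0.0681 0.1741]  S=[0.3879]  K=[0.0198; 0.4211]  nu=[-1.2327]  x^+=[4.9587, 1.4293]  P^+=[2.1565 0.8842; 0.8842 1.2167]

H_jac[0,1] = 0.1741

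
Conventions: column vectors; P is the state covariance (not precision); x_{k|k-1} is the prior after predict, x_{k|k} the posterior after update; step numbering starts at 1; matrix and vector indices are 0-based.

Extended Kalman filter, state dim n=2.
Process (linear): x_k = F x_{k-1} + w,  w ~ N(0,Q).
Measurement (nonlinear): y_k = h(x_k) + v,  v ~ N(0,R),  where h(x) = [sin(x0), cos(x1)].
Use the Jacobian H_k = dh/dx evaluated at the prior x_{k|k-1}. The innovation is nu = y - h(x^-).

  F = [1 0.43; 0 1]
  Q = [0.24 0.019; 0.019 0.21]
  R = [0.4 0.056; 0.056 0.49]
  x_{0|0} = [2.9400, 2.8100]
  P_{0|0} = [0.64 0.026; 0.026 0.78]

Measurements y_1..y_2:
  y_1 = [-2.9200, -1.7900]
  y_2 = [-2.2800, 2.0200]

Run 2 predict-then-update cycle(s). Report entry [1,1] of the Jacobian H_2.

step 1: x^-=[4.1483, 2.8100]  P^-=[1.0466 0.3804; 0.3804 0.9900]  H_jac=[-0.5346 0.0000; 0.0000 -0.3255]  S=[0.6992 0.1222; 0.1222 0.5949]  K=[-0.7924 -0.0454; -0.2035 -0.4999]  nu=[-2.0749, -0.8445]  x^+=[5.8308, 3.6544]  P^+=[0.5976 0.2046; 0.2046 0.7875]
step 2: x^-=[7.4022, 3.6544]  P^-=[1.1592 0.5622; 0.5622 0.9975]  H_jac=[0.4366 0.0000; 0.0000 0.4907]  S=[0.6210 0.1764; 0.1764 0.7301]  K=[0.7598 0.1942; 0.2199 0.6172]  nu=[-3.1797, 2.8914]  x^+=[5.5477, 4.7395]  P^+=[0.7210 0.2807; 0.2807 0.6414]

H_jac[1,1] = 0.4907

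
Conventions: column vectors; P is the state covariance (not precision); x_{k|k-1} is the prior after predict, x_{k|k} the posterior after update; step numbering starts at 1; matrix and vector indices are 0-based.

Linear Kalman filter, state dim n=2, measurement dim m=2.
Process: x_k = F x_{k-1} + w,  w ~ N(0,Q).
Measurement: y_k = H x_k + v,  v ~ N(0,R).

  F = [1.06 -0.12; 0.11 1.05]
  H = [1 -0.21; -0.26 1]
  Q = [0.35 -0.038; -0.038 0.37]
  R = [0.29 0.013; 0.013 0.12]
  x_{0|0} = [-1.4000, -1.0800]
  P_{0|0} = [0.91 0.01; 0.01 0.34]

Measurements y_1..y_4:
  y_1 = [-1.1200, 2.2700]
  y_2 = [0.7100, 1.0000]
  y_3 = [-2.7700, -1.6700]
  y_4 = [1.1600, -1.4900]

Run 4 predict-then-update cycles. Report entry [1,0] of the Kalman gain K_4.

K[1,0] = 0.1097

step 1: x^-=[-1.3544, -1.2880]  P^-=[1.3748 0.0363; 0.0363 0.7582]  S=[1.6830 -0.4654; -0.4654 0.9523]  K=[0.8315 0.0691; 0.1670 0.8679]  nu=[-0.0361, 3.2059]  x^+=[-1.1629, 1.4883]  P^+=[0.2602 0.0868; 0.0868 0.1289]
step 2: x^-=[-1.4113, 1.4348]  P^-=[0.6222 0.0715; 0.0715 0.5353]  S=[0.9058 -0.1857; -0.1857 0.6601]  K=[0.6816 0.0551; 0.1224 0.8171]  nu=[2.4226, -0.8017]  x^+=[0.1959, 1.0763]  P^+=[0.2133 0.0709; 0.0709 0.1181]
step 3: x^-=[0.0785, 1.1517]  P^-=[0.5733 0.0500; 0.0500 0.5192]  S=[0.8652 -0.1924; -0.1924 0.6519]  K=[0.6600 0.0428; 0.1117 0.8094]  nu=[-2.6066, -2.8012]  x^+=[-1.7618, -1.4069]  P^+=[0.2061 0.0673; 0.0673 0.1161]
step 4: x^-=[-1.6986, -1.6710]  P^-=[0.5661 0.0454; 0.0454 0.5160]  S=[0.8598 -0.1947; -0.1947 0.6507]  K=[0.6564 0.0400; 0.1097 0.8077]  nu=[2.5077, -0.2607]  x^+=[-0.0630, -1.6065]  P^+=[0.2049 0.0666; 0.0666 0.1157]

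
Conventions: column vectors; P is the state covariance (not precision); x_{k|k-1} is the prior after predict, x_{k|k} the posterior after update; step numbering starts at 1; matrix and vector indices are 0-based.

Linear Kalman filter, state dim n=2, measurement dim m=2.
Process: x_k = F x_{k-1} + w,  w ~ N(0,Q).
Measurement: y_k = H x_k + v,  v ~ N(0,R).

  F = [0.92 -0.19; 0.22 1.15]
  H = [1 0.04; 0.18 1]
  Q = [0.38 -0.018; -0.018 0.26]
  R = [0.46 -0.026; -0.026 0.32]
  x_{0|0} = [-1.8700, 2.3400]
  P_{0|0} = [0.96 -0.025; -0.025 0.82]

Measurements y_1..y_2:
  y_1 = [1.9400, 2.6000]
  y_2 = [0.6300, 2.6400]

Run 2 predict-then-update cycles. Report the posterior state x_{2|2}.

step 1: x^-=[-2.1650, 2.2796]  P^-=[1.2309 -0.0283; -0.0283 1.3783]  S=[1.6908 0.2222; 0.2222 1.7280]  K=[0.7249 0.0186; -0.0901 0.8063]  nu=[4.0138, 0.7101]  x^+=[0.7577, 2.4906]  P^+=[0.3359 -0.0733; -0.0733 0.2735]
step 2: x^-=[0.2239, 3.0309]  P^-=[0.6998 -0.0843; -0.0843 0.6009]  S=[1.1540 0.0391; 0.0391 0.9132]  K=[0.6028 0.0198; -0.0741 0.6446]  nu=[0.2849, -0.4311]  x^+=[0.3871, 2.7319]  P^+=[0.2792 -0.0596; -0.0596 0.2189]

x_post = [0.3871, 2.7319]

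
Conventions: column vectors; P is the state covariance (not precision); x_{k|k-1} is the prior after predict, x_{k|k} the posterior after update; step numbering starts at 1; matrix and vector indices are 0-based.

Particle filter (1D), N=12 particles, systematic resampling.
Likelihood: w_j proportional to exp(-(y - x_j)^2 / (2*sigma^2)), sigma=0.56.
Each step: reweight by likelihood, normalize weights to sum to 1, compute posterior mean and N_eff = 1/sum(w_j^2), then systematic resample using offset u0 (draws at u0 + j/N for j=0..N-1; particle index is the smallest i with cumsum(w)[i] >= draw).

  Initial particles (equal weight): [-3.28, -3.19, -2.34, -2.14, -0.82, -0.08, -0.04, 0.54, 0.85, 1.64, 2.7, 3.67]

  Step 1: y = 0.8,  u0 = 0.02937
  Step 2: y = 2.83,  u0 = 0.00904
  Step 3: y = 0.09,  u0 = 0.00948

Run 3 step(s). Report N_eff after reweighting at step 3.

step 1: w=[0.0000, 0.0000, 0.0000, 0.0000, 0.0053, 0.1020, 0.1138, 0.3148, 0.3492, 0.1138, 0.0011, 0.0000]  mean=0.6393  Neff=3.8860  idx=[5, 6, 6, 7, 7, 7, 7, 8, 8, 8, 8, 9]
step 2: w=[0.0000, 0.0000, 0.0000, 0.0021, 0.0021, 0.0021, 0.0021, 0.0170, 0.0170, 0.0170, 0.0170, 0.9235]  mean=1.5770  Neff=1.1708  idx=[7, 11, 11, 11, 11, 11, 11, 11, 11, 11, 11, 11]
step 3: w=[0.6252, 0.0341, 0.0341, 0.0341, 0.0341, 0.0341, 0.0341, 0.0341, 0.0341, 0.0341, 0.0341, 0.0341]  mean=1.1461  Neff=2.4774  idx=[0, 0, 0, 0, 0, 0, 0, 0, 2, 4, 7, 9]

N_eff = 2.4774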